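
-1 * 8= -8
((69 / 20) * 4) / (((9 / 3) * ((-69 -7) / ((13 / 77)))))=-299 / 29260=-0.01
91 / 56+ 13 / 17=325 / 136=2.39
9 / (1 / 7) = 63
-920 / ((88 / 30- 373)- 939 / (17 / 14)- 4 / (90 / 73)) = 703800 / 877153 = 0.80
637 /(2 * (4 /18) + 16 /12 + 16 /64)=22932 /73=314.14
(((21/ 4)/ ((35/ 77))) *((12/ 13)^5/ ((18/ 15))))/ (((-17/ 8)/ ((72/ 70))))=-98537472/ 31559905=-3.12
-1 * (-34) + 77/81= 2831/81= 34.95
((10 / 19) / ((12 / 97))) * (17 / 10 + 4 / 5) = 2425 / 228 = 10.64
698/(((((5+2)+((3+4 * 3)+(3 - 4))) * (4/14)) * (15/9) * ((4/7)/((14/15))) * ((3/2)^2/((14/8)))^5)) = 32.45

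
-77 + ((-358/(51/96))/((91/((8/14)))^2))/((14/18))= -3719711011/48286511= -77.03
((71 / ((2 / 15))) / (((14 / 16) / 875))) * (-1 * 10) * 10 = -53250000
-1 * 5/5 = -1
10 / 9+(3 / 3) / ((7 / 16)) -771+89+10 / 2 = -673.60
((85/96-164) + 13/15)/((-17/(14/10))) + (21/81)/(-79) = 387508583/29008800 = 13.36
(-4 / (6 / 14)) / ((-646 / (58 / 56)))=29 / 1938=0.01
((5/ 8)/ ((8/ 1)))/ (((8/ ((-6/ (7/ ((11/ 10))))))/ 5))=-165/ 3584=-0.05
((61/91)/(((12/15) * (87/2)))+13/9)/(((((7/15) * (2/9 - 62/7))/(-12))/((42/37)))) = 9386415/1897064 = 4.95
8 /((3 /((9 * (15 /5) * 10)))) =720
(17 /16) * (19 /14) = 323 /224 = 1.44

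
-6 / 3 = -2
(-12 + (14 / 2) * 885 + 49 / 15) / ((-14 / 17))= -788749 / 105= -7511.90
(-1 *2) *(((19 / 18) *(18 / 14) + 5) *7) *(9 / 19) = -801 / 19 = -42.16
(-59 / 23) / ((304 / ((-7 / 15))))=413 / 104880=0.00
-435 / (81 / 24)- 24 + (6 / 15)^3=-171928 / 1125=-152.82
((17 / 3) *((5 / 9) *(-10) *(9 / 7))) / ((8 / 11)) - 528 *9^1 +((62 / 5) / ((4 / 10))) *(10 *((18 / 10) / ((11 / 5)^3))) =-531656033 / 111804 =-4755.25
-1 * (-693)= 693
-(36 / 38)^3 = -0.85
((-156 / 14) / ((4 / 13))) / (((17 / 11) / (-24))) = 66924 / 119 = 562.39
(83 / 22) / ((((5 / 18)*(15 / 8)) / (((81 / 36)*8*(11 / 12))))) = 119.52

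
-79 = -79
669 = 669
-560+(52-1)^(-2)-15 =-1495574/2601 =-575.00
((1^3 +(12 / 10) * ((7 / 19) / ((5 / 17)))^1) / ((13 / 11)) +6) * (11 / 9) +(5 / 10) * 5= 1380713 / 111150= 12.42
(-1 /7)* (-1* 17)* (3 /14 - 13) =-3043 /98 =-31.05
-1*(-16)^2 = -256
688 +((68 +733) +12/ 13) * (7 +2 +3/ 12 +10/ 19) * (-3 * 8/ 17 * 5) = -229484338/ 4199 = -54652.14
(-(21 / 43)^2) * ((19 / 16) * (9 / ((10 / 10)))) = -75411 / 29584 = -2.55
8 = 8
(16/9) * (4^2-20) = -64/9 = -7.11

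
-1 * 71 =-71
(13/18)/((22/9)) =0.30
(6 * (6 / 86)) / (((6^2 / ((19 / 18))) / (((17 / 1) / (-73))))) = -323 / 113004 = -0.00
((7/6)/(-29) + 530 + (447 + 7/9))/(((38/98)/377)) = 325111423/342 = 950618.20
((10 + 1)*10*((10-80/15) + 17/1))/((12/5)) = 17875/18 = 993.06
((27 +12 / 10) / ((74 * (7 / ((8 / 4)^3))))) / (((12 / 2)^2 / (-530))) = -4982 / 777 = -6.41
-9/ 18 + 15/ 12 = 3/ 4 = 0.75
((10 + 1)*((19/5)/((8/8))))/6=209/30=6.97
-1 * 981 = -981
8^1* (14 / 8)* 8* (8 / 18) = 448 / 9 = 49.78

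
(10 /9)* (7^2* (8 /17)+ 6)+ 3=5399 /153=35.29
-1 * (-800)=800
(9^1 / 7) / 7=9 / 49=0.18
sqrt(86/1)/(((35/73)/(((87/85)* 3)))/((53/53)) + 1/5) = 95265* sqrt(86)/33928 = 26.04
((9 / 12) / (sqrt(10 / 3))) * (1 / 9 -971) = -4369 * sqrt(30) / 60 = -398.83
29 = 29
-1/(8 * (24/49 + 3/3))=-49/584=-0.08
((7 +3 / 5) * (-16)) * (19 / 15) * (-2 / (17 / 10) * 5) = 906.04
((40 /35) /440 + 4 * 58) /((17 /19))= 1697099 /6545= 259.30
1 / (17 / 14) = 14 / 17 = 0.82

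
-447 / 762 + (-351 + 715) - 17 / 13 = 1195673 / 3302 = 362.11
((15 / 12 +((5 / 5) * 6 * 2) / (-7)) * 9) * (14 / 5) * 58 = -3393 / 5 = -678.60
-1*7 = -7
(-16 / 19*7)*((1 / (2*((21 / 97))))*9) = -2328 / 19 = -122.53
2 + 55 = 57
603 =603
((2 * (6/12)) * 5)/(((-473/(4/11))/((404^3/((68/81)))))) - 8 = -26706109528/88451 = -301931.12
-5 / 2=-2.50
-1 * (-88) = 88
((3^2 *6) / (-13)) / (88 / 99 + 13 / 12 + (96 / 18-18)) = 1944 / 5005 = 0.39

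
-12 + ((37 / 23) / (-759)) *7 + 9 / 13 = -2569546 / 226941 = -11.32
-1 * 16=-16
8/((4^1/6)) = 12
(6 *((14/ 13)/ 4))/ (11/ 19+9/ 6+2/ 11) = 418/ 585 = 0.71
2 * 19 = 38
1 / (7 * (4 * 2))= 1 / 56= 0.02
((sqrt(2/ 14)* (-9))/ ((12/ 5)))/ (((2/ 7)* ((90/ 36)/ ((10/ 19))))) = -15* sqrt(7)/ 38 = -1.04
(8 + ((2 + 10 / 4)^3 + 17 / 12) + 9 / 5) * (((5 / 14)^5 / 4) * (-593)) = -4551645625 / 51631104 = -88.16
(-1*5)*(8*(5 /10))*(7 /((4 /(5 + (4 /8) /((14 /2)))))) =-355 /2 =-177.50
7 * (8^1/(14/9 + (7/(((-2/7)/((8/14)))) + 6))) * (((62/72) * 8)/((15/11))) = -19096/435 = -43.90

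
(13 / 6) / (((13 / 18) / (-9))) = -27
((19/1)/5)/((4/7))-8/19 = 2367/380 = 6.23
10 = 10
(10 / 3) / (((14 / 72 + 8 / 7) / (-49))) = -41160 / 337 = -122.14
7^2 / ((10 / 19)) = 931 / 10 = 93.10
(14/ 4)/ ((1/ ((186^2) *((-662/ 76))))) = -20039733/ 19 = -1054722.79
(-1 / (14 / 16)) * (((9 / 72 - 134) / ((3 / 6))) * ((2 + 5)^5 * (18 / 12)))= 7714413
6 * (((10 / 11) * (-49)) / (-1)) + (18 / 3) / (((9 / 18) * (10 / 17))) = 15822 / 55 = 287.67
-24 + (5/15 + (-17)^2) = 796/3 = 265.33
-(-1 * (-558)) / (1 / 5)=-2790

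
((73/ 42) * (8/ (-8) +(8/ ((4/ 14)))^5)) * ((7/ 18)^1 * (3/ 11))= 139595199/ 44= 3172618.16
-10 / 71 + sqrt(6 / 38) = -10 / 71 + sqrt(57) / 19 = 0.26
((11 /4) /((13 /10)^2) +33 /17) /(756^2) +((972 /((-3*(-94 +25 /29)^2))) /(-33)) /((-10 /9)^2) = 760171627188269 /823571080128096300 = 0.00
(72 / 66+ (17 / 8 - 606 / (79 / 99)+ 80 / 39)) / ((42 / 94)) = -1687.86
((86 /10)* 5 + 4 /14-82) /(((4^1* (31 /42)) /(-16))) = 6504 /31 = 209.81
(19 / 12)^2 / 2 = 361 / 288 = 1.25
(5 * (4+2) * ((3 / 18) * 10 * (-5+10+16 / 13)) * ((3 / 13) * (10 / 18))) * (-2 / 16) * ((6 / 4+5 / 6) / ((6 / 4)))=-2625 / 338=-7.77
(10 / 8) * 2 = 5 / 2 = 2.50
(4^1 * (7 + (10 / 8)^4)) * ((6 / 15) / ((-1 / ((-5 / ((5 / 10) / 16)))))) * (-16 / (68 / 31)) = -299708 / 17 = -17629.88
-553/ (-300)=553/ 300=1.84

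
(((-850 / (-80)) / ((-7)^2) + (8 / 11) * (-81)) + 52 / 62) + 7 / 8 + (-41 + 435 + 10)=11596763 / 33418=347.02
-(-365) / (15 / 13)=949 / 3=316.33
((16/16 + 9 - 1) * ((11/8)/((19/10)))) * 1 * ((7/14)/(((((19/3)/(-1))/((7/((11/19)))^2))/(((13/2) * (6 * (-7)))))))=20521.53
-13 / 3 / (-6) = 0.72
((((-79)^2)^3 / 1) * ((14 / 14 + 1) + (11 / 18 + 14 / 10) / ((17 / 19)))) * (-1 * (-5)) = 1579825373430979 / 306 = 5162828017748.30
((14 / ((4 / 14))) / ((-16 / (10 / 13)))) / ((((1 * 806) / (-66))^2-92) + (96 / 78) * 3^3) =-266805 / 10234568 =-0.03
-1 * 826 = -826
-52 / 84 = -13 / 21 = -0.62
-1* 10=-10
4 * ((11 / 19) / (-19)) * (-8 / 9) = 352 / 3249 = 0.11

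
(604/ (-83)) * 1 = -604/ 83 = -7.28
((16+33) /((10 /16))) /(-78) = -1.01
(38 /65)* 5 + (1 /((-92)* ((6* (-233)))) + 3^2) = 19935493 /1672008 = 11.92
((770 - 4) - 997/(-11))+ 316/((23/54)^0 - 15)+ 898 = 133369/77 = 1732.06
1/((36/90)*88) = 5/176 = 0.03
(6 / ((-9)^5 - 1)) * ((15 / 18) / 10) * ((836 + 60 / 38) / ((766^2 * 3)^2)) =-7957 / 3476410803334936800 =-0.00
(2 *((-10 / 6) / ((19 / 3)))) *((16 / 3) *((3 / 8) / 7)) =-20 / 133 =-0.15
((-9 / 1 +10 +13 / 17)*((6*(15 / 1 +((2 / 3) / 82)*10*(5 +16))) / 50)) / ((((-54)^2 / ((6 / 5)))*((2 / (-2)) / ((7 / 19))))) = -959 / 1787805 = -0.00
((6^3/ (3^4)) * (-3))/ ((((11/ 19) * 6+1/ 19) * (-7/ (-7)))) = -2.27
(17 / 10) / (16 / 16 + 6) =17 / 70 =0.24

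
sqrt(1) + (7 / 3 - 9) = -17 / 3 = -5.67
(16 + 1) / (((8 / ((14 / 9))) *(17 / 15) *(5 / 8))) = 14 / 3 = 4.67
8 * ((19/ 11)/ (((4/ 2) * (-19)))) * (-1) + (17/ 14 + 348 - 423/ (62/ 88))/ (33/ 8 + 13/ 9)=-42819496/ 957187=-44.73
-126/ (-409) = 126/ 409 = 0.31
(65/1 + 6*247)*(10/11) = 15470/11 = 1406.36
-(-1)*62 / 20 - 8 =-49 / 10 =-4.90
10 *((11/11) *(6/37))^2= 360/1369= 0.26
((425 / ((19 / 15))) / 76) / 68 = 375 / 5776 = 0.06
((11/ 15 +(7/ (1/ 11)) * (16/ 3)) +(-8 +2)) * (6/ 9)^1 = 270.27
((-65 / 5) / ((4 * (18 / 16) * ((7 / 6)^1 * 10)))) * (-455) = 338 / 3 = 112.67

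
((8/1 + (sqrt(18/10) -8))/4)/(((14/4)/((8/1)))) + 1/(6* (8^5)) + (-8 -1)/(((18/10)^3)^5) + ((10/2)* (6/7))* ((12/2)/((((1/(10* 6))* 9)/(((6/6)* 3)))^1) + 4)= 12* sqrt(5)/35 + 5577208963000548032029/10494774292298268672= 532.19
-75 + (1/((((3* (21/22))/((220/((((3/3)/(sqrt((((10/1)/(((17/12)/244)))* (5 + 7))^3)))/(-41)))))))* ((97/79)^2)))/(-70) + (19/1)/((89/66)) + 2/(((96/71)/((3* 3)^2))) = 83877/1424 + 116039126691840* sqrt(10370)/133240849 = 88686338.90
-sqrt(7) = -2.65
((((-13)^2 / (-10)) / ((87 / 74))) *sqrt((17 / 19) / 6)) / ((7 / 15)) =-6253 *sqrt(1938) / 23142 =-11.89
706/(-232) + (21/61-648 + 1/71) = -326901419/502396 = -650.68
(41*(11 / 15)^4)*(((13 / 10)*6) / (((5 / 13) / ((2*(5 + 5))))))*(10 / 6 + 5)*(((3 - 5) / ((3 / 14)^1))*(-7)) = 318139325504 / 151875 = 2094744.53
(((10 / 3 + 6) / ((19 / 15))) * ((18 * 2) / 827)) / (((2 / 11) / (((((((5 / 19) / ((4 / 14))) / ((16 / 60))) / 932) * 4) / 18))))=202125 / 139122902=0.00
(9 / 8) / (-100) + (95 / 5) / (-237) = -0.09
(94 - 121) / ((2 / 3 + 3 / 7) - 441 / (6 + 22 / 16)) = 33453 / 72731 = 0.46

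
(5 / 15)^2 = 1 / 9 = 0.11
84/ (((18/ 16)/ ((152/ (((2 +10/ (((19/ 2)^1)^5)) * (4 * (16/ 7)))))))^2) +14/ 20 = 7592829093678962539/ 1655601831471870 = 4586.14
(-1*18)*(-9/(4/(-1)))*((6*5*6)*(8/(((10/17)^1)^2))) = -842724/5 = -168544.80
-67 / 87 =-0.77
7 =7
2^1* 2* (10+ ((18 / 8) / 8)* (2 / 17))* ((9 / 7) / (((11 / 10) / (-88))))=-491220 / 119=-4127.90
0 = 0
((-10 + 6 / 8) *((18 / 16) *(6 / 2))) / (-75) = 333 / 800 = 0.42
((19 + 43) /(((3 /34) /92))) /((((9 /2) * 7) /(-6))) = -775744 /63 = -12313.40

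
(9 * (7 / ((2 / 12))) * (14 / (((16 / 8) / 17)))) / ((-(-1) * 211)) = 44982 / 211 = 213.18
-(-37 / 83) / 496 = 37 / 41168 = 0.00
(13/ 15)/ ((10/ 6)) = 13/ 25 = 0.52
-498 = -498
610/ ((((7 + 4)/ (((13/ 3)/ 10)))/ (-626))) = -496418/ 33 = -15042.97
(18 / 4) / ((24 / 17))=51 / 16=3.19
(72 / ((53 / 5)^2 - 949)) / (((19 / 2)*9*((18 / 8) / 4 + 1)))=-64 / 99351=-0.00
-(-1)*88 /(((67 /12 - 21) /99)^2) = 124198272 /34225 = 3628.88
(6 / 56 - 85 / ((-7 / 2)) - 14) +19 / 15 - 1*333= -134963 / 420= -321.34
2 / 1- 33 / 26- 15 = -371 / 26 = -14.27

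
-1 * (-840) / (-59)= -840 / 59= -14.24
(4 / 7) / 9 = 4 / 63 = 0.06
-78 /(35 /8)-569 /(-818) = -490517 /28630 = -17.13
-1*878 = -878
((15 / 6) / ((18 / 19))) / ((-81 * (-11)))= 95 / 32076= 0.00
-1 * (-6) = 6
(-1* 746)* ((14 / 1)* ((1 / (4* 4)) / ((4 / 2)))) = -2611 / 8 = -326.38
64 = 64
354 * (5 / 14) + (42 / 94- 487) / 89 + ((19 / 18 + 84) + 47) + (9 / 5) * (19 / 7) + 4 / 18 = 680234689 / 2635290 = 258.13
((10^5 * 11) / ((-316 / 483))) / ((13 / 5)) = -664125000 / 1027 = -646665.04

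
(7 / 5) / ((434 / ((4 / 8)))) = 1 / 620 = 0.00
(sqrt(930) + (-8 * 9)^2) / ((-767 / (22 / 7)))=-114048 / 5369-22 * sqrt(930) / 5369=-21.37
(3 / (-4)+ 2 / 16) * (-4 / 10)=1 / 4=0.25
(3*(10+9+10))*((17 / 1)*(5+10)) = 22185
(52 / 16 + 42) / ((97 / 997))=180457 / 388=465.10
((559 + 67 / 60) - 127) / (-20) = -25987 / 1200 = -21.66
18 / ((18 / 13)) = 13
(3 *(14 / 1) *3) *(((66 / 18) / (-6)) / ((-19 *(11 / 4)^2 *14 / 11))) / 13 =8 / 247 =0.03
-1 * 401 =-401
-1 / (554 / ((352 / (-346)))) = 88 / 47921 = 0.00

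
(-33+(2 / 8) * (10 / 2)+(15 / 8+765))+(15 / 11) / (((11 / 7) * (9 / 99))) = 65531 / 88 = 744.67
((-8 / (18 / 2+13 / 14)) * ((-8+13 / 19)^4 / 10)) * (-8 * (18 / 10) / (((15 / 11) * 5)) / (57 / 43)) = 569093408576 / 1547561875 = 367.74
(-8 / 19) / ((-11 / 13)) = 104 / 209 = 0.50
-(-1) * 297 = 297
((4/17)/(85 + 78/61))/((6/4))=488/268413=0.00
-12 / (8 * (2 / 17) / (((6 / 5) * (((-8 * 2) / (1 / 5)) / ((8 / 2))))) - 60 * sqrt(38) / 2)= -306 / 22238549+234090 * sqrt(38) / 22238549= 0.06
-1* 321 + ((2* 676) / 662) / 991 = -105294065 / 328021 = -321.00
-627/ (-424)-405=-403.52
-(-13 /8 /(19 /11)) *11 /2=1573 /304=5.17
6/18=1/3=0.33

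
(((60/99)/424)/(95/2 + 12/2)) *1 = 0.00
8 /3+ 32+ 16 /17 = 1816 /51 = 35.61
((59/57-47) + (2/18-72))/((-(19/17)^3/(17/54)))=1683198713/63336006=26.58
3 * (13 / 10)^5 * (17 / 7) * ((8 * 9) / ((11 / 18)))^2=993909776184 / 2646875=375503.10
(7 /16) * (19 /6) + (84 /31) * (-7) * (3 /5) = -148729 /14880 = -10.00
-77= -77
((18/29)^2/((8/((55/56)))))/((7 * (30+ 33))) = 495/4615408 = 0.00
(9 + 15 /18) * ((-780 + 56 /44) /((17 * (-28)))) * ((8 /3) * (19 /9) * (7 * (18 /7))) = 19204972 /11781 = 1630.16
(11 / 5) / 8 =0.28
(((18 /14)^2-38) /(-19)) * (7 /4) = 1781 /532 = 3.35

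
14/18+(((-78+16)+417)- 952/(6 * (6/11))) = 584/9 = 64.89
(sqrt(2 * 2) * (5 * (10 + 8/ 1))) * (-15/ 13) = -2700/ 13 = -207.69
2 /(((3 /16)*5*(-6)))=-16 /45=-0.36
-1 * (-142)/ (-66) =-71/ 33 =-2.15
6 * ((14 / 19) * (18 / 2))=756 / 19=39.79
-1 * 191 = -191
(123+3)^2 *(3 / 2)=23814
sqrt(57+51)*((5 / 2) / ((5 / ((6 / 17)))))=18*sqrt(3) / 17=1.83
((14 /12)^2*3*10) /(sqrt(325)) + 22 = 49*sqrt(13) /78 + 22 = 24.27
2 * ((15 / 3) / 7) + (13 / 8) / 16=1371 / 896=1.53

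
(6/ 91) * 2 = 12/ 91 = 0.13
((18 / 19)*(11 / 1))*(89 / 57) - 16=98 / 361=0.27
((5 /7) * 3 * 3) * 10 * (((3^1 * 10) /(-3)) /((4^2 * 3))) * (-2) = 26.79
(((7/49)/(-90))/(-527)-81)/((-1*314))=26892809/104251140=0.26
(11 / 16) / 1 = 11 / 16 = 0.69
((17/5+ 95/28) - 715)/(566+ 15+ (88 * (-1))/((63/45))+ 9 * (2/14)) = -99149/72720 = -1.36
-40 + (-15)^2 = 185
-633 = -633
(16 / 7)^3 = 4096 / 343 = 11.94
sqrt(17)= 4.12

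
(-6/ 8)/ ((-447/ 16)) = 4/ 149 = 0.03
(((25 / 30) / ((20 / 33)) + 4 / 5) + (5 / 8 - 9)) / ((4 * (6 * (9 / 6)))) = -31 / 180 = -0.17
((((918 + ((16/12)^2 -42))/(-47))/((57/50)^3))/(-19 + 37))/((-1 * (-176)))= -30859375/7755327261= -0.00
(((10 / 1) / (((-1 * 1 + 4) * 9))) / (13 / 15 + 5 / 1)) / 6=25 / 2376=0.01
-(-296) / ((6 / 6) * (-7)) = -296 / 7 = -42.29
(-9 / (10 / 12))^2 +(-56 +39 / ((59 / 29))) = 117719 / 1475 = 79.81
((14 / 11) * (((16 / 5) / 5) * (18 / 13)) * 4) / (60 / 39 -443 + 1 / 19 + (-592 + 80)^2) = 76608 / 4444037125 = 0.00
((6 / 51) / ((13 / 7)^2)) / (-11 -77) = -49 / 126412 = -0.00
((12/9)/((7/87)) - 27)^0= 1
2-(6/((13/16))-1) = -57/13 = -4.38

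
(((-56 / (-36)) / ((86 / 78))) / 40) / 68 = 91 / 175440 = 0.00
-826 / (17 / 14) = -11564 / 17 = -680.24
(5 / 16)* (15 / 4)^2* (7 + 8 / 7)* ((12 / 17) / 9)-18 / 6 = -1473 / 7616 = -0.19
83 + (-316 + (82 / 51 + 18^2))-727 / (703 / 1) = 91.57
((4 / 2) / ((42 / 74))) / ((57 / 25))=1850 / 1197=1.55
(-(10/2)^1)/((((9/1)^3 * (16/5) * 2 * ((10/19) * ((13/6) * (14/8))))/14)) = -95/12636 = -0.01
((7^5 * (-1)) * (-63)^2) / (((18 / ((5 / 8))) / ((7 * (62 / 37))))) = -8041897395 / 296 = -27168572.28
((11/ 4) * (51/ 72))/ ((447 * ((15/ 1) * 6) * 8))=187/ 30896640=0.00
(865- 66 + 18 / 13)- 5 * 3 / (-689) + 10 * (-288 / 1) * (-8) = 16426040 / 689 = 23840.41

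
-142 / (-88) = 71 / 44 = 1.61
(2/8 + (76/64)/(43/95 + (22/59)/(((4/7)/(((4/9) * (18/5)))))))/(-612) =-140051/82145088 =-0.00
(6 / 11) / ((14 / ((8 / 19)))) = 24 / 1463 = 0.02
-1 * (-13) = 13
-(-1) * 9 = 9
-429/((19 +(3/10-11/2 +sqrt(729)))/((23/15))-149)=9867/2815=3.51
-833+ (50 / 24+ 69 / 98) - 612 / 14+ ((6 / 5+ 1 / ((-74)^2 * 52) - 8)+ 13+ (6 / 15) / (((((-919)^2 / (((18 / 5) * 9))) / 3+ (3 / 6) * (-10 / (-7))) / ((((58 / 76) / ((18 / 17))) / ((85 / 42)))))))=-39233059702874396599 / 45213605715642000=-867.73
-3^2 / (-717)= 3 / 239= 0.01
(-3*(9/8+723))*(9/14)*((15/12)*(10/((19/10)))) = -19551375/2128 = -9187.68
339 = 339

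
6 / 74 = 3 / 37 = 0.08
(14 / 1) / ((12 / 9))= 21 / 2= 10.50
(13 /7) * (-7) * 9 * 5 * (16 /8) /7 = -1170 /7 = -167.14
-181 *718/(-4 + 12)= -64979/4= -16244.75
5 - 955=-950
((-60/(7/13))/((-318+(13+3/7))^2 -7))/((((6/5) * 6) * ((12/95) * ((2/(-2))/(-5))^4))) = -135078125/163622916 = -0.83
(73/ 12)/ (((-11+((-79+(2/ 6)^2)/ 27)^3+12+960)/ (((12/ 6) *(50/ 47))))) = 8728918425/ 631275265469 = 0.01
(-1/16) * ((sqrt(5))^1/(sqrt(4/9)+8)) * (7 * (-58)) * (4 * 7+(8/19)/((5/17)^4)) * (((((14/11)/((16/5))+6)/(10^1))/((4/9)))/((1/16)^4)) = 197623316249856 * sqrt(5)/8490625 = 52045540.71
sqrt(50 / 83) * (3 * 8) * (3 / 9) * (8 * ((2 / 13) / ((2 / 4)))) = 1280 * sqrt(166) / 1079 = 15.28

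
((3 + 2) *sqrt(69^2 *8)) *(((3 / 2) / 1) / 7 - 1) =-3795 *sqrt(2) / 7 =-766.71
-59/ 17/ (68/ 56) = -826/ 289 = -2.86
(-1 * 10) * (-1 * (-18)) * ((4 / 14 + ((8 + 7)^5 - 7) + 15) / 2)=-478411470 / 7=-68344495.71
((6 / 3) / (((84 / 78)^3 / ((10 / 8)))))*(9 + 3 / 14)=1417065 / 76832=18.44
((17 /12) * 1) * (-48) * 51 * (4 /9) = -1541.33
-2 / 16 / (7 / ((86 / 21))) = -43 / 588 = -0.07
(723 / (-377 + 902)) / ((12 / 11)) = 2651 / 2100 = 1.26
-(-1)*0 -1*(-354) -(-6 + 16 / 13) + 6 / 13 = 4670 / 13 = 359.23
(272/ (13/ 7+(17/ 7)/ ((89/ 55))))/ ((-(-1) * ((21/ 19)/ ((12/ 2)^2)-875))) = -1379856/ 14904977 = -0.09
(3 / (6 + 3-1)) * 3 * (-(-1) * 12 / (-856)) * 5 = -135 / 1712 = -0.08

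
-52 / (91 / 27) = -108 / 7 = -15.43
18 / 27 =2 / 3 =0.67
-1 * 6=-6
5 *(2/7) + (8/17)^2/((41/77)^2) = 7514282/3400663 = 2.21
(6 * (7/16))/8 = 21/64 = 0.33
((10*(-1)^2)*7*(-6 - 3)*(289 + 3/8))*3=-546918.75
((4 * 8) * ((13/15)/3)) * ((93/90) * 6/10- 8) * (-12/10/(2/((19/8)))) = 60762/625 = 97.22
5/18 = 0.28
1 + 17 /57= 74 /57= 1.30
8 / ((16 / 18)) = 9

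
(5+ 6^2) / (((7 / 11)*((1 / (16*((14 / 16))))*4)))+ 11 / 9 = 4081 / 18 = 226.72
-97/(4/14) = -339.50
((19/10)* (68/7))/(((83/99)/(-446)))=-9818.76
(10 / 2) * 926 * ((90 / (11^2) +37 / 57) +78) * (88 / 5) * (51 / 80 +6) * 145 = 1301350492767 / 209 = 6226557381.66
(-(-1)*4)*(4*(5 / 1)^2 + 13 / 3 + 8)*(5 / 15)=1348 / 9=149.78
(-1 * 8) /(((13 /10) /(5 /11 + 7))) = -45.87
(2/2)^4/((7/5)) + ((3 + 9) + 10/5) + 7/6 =667/42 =15.88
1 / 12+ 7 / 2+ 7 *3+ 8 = 391 / 12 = 32.58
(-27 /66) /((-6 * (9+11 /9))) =27 /4048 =0.01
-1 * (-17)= 17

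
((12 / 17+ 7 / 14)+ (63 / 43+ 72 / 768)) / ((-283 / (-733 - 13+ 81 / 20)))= 959682647 / 132398720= 7.25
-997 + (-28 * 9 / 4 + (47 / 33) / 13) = -454693 / 429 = -1059.89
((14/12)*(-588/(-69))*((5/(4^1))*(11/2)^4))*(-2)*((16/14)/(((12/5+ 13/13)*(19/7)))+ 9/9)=-25560.53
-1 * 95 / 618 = -95 / 618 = -0.15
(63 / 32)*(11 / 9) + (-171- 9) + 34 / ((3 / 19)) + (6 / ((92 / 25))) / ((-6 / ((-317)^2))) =-60210071 / 2208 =-27269.05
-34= -34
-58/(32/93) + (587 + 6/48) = 6697/16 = 418.56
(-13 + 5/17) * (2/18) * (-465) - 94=9562/17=562.47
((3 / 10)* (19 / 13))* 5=57 / 26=2.19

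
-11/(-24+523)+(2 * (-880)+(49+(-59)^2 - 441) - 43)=641703/499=1285.98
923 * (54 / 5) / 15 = 16614 / 25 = 664.56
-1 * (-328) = 328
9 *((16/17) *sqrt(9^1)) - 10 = 262/17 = 15.41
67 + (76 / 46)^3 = 71.51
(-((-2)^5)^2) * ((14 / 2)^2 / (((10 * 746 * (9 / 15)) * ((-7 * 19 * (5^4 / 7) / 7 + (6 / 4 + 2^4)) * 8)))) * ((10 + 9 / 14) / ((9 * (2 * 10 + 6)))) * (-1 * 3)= -116816 / 1025781705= -0.00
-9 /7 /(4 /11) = -99 /28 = -3.54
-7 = -7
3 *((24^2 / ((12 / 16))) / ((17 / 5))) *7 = 80640 / 17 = 4743.53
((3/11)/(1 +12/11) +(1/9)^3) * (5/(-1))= -11050/16767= -0.66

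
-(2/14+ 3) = -22/7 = -3.14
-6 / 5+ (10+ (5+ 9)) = 114 / 5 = 22.80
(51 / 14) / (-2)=-51 / 28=-1.82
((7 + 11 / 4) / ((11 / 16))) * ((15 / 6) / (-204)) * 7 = -455 / 374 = -1.22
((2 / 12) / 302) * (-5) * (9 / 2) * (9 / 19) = -135 / 22952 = -0.01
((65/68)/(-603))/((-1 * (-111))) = -65/4551444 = -0.00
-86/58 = -43/29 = -1.48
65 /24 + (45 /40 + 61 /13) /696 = 196645 /72384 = 2.72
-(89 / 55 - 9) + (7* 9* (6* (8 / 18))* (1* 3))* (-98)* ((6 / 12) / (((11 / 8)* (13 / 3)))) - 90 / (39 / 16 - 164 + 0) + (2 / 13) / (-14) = -4136.86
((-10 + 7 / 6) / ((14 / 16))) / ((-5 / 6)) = 424 / 35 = 12.11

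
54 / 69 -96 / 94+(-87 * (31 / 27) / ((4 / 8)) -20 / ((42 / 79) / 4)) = -23869600 / 68103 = -350.49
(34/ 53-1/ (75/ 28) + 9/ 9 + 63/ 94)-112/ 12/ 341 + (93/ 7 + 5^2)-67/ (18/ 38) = -101.25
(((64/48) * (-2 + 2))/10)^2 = 0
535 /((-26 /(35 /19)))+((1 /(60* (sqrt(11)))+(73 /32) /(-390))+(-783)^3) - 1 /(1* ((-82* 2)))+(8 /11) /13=-51336948289888177 /106941120+sqrt(11) /660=-480048724.84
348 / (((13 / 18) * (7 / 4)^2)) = 100224 / 637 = 157.34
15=15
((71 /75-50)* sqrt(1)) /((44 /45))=-11037 /220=-50.17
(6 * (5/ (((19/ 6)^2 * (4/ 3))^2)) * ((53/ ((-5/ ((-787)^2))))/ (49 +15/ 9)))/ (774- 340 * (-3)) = -71791680159/ 5922828808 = -12.12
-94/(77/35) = -470/11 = -42.73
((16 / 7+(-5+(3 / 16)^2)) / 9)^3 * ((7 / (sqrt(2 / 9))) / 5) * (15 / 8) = -110661134401 * sqrt(2) / 1065420324864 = -0.15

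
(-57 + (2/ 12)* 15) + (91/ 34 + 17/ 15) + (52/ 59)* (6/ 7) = -49.93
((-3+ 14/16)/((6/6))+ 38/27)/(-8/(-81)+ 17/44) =-5115/3458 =-1.48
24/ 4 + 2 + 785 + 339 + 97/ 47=53301/ 47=1134.06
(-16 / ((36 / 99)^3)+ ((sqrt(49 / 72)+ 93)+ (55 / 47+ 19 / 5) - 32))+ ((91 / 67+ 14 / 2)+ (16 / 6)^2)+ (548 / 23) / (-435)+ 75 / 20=-23403907808 / 94517235+ 7 * sqrt(2) / 12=-246.79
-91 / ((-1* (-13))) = -7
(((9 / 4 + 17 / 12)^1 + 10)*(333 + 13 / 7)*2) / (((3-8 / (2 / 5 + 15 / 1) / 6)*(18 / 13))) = 13742872 / 6057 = 2268.92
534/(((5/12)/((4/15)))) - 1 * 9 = 8319/25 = 332.76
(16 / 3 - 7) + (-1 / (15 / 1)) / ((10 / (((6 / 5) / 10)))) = -6253 / 3750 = -1.67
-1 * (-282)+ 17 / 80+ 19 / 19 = 22657 / 80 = 283.21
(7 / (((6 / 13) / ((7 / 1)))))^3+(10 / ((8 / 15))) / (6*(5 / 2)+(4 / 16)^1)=15766982233 / 13176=1196644.07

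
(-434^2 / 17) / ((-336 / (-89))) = -598703 / 204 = -2934.82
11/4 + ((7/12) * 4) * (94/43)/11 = 18241/5676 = 3.21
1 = 1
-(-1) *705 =705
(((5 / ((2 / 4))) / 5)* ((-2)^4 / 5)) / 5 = 1.28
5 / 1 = 5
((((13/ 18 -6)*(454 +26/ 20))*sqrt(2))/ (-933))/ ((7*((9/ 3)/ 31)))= 2681717*sqrt(2)/ 705348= 5.38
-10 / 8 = -5 / 4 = -1.25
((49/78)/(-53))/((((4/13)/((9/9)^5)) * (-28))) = 0.00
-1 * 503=-503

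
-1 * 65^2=-4225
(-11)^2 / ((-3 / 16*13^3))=-1936 / 6591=-0.29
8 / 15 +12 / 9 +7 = 133 / 15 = 8.87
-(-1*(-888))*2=-1776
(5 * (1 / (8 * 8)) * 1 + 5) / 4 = 325 / 256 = 1.27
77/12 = 6.42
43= 43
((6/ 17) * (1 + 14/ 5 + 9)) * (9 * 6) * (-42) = -870912/ 85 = -10246.02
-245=-245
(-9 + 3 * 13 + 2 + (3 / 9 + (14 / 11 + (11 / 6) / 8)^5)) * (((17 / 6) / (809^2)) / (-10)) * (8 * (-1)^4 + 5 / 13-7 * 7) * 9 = 5577487122200245 / 881687781355290624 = 0.01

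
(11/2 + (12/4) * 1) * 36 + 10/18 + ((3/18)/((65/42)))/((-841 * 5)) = 754103612/2459925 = 306.56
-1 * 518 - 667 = -1185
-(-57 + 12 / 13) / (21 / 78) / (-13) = -1458 / 91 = -16.02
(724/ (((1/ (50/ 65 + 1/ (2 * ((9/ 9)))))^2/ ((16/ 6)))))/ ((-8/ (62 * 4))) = -16294344/ 169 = -96416.24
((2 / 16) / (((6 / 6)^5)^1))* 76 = 19 / 2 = 9.50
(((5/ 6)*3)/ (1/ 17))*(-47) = -3995/ 2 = -1997.50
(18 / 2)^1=9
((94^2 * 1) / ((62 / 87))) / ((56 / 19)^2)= 69378063 / 48608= 1427.30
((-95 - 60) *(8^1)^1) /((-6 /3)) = 620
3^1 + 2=5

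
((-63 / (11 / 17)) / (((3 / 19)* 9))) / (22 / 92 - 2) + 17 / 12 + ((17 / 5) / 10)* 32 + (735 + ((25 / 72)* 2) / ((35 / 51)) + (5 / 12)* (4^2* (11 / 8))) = 745058059 / 935550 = 796.39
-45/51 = -15/17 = -0.88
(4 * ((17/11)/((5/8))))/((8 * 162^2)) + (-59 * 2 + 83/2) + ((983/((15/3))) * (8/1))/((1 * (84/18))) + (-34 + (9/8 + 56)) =1146407657/4041576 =283.65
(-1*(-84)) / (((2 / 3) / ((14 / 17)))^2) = 37044 / 289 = 128.18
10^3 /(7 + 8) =200 /3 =66.67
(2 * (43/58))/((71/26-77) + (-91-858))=-1118/771545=-0.00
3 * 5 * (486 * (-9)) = -65610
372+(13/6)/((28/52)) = 15793/42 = 376.02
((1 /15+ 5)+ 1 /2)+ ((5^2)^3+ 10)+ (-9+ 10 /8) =937969 /60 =15632.82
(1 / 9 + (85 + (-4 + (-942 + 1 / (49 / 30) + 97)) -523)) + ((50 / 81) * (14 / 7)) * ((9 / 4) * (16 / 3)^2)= -4791632 / 3969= -1207.26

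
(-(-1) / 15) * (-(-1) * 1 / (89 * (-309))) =-1 / 412515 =-0.00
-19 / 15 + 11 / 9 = -0.04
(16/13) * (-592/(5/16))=-151552/65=-2331.57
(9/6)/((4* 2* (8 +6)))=3/224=0.01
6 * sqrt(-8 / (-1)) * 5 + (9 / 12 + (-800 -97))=-3585 / 4 + 60 * sqrt(2)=-811.40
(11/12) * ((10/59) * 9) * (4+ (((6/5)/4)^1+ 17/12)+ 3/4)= 9.04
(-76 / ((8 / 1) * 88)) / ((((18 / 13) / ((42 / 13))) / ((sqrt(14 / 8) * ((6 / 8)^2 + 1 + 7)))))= -18221 * sqrt(7) / 16896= -2.85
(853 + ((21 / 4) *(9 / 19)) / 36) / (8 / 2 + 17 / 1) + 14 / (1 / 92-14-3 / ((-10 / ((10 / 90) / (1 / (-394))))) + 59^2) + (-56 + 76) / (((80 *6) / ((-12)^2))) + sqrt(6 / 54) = 46.96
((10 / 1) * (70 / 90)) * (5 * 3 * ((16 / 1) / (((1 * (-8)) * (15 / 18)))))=-280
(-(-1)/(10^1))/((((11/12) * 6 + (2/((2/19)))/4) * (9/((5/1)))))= 2/369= 0.01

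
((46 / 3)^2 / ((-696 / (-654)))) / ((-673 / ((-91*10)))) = 52471510 / 175653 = 298.72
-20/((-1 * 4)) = 5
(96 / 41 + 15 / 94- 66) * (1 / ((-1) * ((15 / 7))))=114205 / 3854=29.63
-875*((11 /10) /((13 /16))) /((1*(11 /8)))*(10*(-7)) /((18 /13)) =392000 /9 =43555.56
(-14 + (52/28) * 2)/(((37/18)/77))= -14256/37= -385.30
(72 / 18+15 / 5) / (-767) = -7 / 767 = -0.01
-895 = -895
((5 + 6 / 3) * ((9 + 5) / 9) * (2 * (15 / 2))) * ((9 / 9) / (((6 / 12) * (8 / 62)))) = 7595 / 3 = 2531.67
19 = 19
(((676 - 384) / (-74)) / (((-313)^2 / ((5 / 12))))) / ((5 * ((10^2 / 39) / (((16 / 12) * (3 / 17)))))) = -949 / 3081125050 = -0.00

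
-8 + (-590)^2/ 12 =87001/ 3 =29000.33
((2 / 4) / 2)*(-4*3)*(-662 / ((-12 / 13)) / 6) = -358.58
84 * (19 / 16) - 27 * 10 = -170.25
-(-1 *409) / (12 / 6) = 409 / 2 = 204.50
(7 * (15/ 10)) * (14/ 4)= 147/ 4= 36.75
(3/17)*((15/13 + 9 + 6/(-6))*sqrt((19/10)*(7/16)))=21*sqrt(1330)/520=1.47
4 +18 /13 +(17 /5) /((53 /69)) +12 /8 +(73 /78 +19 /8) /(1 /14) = 2383813 /41340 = 57.66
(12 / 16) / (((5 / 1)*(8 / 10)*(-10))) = -3 / 160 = -0.02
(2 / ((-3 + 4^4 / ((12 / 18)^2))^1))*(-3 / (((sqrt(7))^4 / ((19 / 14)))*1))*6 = -114 / 65513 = -0.00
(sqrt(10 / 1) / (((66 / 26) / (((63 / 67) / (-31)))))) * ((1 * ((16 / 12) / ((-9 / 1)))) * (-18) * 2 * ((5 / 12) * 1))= -1820 * sqrt(10) / 68541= -0.08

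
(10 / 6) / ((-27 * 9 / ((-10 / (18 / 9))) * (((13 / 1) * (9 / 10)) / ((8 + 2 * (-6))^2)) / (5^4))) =2500000 / 85293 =29.31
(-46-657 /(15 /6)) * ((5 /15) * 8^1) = -12352 /15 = -823.47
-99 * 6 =-594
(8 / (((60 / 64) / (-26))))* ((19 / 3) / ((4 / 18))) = -31616 / 5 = -6323.20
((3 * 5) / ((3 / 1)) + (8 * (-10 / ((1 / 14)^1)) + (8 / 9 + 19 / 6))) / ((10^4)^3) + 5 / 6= 14999999980003 / 18000000000000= 0.83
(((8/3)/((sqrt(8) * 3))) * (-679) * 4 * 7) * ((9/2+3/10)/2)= -152096 * sqrt(2)/15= -14339.75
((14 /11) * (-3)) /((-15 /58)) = 812 /55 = 14.76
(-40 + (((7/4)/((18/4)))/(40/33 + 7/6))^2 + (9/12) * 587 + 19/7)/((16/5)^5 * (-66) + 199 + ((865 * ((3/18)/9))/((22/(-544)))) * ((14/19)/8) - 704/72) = -0.02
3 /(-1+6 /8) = -12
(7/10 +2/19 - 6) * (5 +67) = -374.02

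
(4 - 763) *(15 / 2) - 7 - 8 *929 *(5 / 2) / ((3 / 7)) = -294317 / 6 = -49052.83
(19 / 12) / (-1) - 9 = -127 / 12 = -10.58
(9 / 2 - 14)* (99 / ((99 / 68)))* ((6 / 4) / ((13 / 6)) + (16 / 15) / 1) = -221578 / 195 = -1136.30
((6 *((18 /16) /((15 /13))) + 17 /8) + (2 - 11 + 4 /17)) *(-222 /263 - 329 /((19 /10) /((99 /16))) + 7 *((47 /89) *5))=2013314858697 /2419347520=832.17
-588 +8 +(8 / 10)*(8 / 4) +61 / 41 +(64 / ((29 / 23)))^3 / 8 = 78846678617 / 4999745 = 15770.14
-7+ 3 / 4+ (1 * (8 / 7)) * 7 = 7 / 4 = 1.75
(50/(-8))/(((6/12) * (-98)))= 25/196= 0.13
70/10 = 7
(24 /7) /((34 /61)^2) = 22326 /2023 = 11.04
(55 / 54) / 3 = 55 / 162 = 0.34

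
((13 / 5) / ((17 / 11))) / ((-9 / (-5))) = 143 / 153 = 0.93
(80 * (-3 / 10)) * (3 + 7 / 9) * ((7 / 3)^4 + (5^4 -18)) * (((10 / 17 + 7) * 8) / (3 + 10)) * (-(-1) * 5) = -1419151360 / 1053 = -1347722.09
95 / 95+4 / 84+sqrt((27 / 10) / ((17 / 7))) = 22 / 21+3 * sqrt(3570) / 170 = 2.10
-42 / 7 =-6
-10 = -10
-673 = -673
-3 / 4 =-0.75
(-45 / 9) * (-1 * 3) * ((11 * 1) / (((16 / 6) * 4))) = 495 / 32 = 15.47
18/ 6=3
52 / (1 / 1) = 52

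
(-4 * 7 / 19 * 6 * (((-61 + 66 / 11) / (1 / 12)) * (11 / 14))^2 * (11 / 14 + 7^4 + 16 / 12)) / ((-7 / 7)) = 5319830775600 / 931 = 5714103948.01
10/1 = 10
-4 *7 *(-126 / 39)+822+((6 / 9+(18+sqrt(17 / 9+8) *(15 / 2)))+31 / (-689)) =5 *sqrt(89) / 2+1924549 / 2067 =954.67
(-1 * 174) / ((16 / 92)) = -2001 / 2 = -1000.50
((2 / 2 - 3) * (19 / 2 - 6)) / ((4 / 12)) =-21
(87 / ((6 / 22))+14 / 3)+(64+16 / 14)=388.81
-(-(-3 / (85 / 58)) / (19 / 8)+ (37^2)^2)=-3026771407 / 1615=-1874161.86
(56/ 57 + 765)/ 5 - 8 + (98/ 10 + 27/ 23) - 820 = -4351403/ 6555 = -663.83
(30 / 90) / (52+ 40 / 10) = 1 / 168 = 0.01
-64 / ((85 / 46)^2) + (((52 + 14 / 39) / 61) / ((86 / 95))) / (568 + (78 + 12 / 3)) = -360162160573 / 19216491450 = -18.74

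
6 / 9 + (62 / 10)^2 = 2933 / 75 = 39.11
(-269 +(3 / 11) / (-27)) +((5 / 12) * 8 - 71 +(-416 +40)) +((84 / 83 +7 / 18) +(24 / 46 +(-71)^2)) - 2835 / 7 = 494557433 / 125994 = 3925.25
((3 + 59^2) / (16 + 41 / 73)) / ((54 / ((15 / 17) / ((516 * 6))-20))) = -1716129625 / 22026492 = -77.91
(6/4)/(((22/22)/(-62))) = -93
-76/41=-1.85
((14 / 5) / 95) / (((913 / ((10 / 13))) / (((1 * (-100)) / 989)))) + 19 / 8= 4237572721 / 1784243032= 2.37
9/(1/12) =108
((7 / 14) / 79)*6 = 3 / 79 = 0.04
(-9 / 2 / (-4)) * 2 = 9 / 4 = 2.25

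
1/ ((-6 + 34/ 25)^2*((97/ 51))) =31875/ 1305232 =0.02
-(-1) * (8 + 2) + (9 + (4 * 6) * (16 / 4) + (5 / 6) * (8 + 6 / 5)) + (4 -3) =371 / 3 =123.67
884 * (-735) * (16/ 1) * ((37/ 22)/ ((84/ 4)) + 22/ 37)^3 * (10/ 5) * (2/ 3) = -54242429403612320/ 12742218027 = -4256906.39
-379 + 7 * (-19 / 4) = -1649 / 4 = -412.25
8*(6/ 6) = 8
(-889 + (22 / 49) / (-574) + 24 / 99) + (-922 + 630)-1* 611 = -831517427 / 464079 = -1791.76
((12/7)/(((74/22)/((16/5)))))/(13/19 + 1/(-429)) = 8607456/3598805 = 2.39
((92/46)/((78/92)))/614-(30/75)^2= -46742/299325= -0.16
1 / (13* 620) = 1 / 8060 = 0.00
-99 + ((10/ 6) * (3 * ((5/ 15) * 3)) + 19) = -75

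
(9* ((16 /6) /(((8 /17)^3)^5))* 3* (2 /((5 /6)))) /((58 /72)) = 695568801516885237699 /39857296506880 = 17451479.72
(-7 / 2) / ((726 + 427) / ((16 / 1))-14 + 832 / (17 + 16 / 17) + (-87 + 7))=-17080 / 119249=-0.14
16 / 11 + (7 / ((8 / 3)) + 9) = 1151 / 88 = 13.08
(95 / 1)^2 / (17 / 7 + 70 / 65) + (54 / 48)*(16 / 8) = 3287971 / 1276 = 2576.78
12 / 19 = 0.63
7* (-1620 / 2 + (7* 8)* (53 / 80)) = -54103 / 10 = -5410.30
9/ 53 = 0.17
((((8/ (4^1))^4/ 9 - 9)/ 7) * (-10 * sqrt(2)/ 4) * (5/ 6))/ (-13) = -125 * sqrt(2)/ 756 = -0.23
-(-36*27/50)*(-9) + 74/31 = -133744/775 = -172.57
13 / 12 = 1.08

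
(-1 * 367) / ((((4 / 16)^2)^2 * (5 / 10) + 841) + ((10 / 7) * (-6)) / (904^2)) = -16795423232 / 38487693639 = -0.44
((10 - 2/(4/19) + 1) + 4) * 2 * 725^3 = 4191859375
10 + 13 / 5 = 63 / 5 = 12.60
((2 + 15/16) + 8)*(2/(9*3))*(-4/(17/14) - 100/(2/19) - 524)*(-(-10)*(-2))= 10987375/459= 23937.64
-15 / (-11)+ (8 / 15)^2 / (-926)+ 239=275438348 / 1145925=240.36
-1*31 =-31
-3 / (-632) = 3 / 632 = 0.00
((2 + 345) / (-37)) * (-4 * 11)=15268 / 37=412.65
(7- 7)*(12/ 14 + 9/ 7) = 0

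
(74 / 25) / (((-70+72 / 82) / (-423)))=641691 / 35425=18.11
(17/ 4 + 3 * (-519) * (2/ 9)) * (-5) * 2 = 6835/ 2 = 3417.50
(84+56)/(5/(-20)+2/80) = -5600/9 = -622.22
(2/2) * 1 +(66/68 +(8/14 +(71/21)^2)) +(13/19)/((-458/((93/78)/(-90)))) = 18231499003/1304777880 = 13.97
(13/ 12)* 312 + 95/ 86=29163/ 86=339.10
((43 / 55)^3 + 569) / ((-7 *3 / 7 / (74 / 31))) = -2337089756 / 5157625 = -453.13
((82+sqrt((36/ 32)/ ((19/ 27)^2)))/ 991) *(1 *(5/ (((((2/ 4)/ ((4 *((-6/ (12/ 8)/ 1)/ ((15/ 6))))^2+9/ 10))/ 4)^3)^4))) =2400908800683302183075876902568076700409369985024 *sqrt(2)/ 224459171295166015625+9722198600297816247517131161016409354744115494912/ 11813640594482421875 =838090821186494662237405200000.00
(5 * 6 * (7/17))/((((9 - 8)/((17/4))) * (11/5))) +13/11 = 551/22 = 25.05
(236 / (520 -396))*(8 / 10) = 236 / 155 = 1.52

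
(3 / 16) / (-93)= -1 / 496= -0.00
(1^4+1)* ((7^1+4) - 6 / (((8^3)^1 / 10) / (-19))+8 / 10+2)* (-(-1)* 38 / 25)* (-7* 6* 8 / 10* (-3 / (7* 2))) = 1753947 / 5000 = 350.79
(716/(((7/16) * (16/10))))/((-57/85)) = -608600/399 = -1525.31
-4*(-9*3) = 108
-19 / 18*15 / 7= -95 / 42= -2.26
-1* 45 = -45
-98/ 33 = -2.97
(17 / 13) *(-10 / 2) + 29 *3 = 1046 / 13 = 80.46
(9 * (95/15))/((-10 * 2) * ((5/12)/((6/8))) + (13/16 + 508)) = 8208/71669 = 0.11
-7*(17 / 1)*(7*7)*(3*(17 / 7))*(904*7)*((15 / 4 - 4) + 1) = -201624318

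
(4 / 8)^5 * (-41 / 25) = -41 / 800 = -0.05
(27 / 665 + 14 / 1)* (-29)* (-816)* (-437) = -5081867664 / 35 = -145196218.97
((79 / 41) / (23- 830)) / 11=-79 / 363957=-0.00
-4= -4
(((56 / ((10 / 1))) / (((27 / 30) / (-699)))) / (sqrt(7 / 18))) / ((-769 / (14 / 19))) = 26096 * sqrt(14) / 14611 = 6.68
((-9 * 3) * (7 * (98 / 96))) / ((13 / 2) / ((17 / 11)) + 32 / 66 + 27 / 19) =-671517 / 21272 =-31.57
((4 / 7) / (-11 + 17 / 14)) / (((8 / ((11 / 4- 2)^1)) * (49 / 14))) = -3 / 1918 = -0.00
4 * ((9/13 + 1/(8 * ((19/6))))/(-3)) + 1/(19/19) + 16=3958/247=16.02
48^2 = 2304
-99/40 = -2.48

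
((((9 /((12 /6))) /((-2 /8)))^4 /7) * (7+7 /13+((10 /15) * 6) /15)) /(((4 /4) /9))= 479320416 /455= 1053451.46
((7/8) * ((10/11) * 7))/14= 0.40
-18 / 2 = -9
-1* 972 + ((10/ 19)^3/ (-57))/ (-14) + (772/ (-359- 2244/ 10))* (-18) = -7569397215904/ 7983073497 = -948.18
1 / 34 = 0.03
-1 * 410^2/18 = -84050/9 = -9338.89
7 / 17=0.41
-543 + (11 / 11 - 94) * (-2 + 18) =-2031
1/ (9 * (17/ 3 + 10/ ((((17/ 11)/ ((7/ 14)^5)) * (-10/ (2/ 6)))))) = 544/ 27711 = 0.02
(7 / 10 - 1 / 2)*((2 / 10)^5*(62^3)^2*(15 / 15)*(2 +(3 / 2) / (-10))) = 525402179152 / 78125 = 6725147.89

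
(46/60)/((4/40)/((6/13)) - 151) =-46/9047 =-0.01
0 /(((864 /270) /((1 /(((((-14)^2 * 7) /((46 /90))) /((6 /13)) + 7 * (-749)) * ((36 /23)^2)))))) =0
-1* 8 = -8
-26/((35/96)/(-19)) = 47424/35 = 1354.97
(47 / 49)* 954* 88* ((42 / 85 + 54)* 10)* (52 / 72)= 26399657856 / 833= 31692266.33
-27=-27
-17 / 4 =-4.25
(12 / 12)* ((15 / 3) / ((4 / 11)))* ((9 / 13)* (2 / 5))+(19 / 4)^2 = 5485 / 208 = 26.37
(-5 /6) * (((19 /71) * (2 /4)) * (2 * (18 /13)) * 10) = -2850 /923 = -3.09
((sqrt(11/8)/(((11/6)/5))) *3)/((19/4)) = 90 *sqrt(22)/209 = 2.02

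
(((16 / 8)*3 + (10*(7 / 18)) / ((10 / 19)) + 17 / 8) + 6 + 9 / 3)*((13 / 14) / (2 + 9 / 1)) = 22945 / 11088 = 2.07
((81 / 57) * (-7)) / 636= -63 / 4028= -0.02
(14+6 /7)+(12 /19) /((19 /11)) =38468 /2527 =15.22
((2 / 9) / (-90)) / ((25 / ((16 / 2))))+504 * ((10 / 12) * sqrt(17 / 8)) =-8 / 10125+105 * sqrt(34) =612.25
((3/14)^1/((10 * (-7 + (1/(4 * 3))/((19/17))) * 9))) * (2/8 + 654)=-0.22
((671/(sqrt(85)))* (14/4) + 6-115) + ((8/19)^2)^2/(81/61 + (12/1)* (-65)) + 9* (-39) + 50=-155.27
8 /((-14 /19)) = -76 /7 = -10.86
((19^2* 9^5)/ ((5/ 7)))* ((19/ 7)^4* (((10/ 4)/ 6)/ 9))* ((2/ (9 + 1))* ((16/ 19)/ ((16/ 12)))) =16245685539/ 1715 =9472702.94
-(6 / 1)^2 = -36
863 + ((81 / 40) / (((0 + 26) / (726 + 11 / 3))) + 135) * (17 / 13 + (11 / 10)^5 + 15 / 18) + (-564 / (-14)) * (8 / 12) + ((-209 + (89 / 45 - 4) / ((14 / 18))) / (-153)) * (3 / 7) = 777140308817573 / 482664000000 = 1610.11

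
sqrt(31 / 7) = sqrt(217) / 7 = 2.10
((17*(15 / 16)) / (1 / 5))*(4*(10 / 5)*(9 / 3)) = 1912.50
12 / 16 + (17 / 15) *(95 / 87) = 2075 / 1044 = 1.99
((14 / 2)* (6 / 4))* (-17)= -357 / 2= -178.50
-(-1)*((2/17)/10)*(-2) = -2/85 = -0.02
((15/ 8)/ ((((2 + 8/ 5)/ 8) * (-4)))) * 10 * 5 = -625/ 12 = -52.08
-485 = -485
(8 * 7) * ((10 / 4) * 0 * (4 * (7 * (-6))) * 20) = 0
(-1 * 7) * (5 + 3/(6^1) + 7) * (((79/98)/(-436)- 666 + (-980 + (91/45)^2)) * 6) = 142065162607/164808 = 862004.04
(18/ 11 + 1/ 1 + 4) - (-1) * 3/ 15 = 376/ 55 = 6.84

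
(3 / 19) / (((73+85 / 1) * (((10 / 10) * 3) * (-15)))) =-1 / 45030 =-0.00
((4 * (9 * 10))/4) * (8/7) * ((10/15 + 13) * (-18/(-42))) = 29520/49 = 602.45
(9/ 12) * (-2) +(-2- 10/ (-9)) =-43/ 18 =-2.39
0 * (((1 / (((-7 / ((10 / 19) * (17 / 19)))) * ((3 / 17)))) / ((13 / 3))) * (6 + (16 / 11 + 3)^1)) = 0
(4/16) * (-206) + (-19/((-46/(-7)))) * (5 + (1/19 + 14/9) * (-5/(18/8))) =-103627/1863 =-55.62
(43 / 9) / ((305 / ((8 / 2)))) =172 / 2745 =0.06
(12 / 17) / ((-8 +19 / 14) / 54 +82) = 3024 / 350761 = 0.01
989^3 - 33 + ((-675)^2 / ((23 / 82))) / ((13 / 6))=289465296664 / 299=968111360.08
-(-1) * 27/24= 9/8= 1.12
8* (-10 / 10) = -8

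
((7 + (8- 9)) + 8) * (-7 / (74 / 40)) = -52.97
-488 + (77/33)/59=-86369/177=-487.96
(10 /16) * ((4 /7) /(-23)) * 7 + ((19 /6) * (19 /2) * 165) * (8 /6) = 913315 /138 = 6618.22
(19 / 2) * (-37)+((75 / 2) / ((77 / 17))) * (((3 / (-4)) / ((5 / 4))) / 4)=-217289 / 616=-352.74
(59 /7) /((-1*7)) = -1.20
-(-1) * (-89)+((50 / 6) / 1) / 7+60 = -584 / 21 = -27.81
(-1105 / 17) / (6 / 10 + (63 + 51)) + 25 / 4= 13025 / 2292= 5.68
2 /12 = 1 /6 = 0.17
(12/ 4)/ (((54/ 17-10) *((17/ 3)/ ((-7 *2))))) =63/ 58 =1.09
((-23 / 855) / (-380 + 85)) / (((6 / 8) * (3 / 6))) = 184 / 756675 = 0.00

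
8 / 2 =4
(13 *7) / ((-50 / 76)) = -3458 / 25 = -138.32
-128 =-128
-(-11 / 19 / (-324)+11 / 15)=-22627 / 30780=-0.74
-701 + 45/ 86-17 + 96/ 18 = -183733/ 258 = -712.14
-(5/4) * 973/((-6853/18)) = 3.19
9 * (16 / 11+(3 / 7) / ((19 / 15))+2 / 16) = 202023 / 11704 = 17.26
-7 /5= -1.40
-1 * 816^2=-665856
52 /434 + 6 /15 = 564 /1085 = 0.52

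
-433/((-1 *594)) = 433/594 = 0.73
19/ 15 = 1.27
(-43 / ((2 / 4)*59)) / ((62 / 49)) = -2107 / 1829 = -1.15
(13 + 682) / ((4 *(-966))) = -695 / 3864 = -0.18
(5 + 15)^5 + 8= 3200008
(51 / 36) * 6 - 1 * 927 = -1837 / 2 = -918.50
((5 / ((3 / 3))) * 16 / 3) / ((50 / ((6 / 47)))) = 16 / 235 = 0.07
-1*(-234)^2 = -54756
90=90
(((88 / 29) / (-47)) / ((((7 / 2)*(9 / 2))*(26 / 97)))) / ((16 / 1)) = -1067 / 1116297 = -0.00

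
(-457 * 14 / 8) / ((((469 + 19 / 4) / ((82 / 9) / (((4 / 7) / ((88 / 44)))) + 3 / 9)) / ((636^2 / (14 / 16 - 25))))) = 66711997184 / 73147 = 912026.43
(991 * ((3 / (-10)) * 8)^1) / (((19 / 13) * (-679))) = 154596 / 64505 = 2.40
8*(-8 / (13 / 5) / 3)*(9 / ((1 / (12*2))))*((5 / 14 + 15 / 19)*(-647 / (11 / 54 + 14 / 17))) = 2086888665600 / 1630447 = 1279948.79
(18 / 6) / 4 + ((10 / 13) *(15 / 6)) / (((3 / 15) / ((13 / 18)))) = 277 / 36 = 7.69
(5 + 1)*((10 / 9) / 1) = 20 / 3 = 6.67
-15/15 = -1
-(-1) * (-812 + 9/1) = -803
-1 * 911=-911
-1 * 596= -596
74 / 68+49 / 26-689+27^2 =9497 / 221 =42.97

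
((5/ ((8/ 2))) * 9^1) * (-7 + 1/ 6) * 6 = -1845/ 4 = -461.25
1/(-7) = -1/7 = -0.14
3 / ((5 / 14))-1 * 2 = 32 / 5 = 6.40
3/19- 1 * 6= -111/19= -5.84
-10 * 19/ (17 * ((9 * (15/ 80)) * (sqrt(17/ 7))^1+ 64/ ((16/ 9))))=-71680/ 229653+ 160 * sqrt(119)/ 76551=-0.29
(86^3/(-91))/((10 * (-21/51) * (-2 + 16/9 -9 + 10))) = 48658284/22295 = 2182.48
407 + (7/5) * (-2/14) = 2034/5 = 406.80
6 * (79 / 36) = 79 / 6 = 13.17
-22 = -22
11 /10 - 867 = -8659 /10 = -865.90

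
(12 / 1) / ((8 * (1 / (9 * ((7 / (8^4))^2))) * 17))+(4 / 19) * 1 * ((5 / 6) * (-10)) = -57042458989 / 32514244608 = -1.75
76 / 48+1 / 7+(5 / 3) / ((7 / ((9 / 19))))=1.84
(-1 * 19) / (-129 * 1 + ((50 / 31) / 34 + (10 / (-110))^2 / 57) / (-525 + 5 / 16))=579755854095 / 3936239881877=0.15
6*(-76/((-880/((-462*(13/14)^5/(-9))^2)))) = 28812424796441/44273671680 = 650.78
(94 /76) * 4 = 94 /19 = 4.95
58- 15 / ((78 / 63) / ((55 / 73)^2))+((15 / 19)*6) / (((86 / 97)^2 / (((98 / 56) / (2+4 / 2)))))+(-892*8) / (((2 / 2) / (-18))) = 10007800422410399 / 77880649184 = 128501.76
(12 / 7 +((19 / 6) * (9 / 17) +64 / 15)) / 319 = 27337 / 1138830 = 0.02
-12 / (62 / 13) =-78 / 31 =-2.52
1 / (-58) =-1 / 58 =-0.02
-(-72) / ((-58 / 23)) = -828 / 29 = -28.55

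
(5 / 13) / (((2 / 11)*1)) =55 / 26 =2.12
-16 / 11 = -1.45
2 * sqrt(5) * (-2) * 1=-4 * sqrt(5)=-8.94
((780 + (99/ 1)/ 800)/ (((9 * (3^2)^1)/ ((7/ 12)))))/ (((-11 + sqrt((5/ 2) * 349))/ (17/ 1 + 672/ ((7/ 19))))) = 29490133981/ 194788800 + 2680921271 * sqrt(3490)/ 389577600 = 557.93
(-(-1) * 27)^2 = 729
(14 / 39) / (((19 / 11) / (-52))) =-616 / 57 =-10.81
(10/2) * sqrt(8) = 10 * sqrt(2) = 14.14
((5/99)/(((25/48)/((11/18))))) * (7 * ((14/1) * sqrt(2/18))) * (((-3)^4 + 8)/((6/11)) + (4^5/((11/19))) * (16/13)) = 787047016/173745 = 4529.90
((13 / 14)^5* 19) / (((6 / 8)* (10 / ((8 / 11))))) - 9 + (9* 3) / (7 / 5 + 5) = -311419643 / 88740960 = -3.51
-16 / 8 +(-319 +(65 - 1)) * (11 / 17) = -167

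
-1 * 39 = -39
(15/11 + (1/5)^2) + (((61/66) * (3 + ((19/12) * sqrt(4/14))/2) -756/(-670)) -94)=-3268421/36850 + 1159 * sqrt(14)/11088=-88.30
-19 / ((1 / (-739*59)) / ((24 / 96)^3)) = 828419 / 64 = 12944.05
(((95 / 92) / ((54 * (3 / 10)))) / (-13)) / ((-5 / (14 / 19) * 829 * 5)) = 0.00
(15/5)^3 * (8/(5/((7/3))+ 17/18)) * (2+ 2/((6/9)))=136080/389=349.82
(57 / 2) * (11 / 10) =627 / 20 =31.35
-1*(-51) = 51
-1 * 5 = -5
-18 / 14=-9 / 7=-1.29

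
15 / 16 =0.94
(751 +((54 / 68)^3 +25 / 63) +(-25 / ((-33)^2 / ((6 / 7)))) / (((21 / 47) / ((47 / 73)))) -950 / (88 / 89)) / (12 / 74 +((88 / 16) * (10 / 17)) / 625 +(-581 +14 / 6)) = 147940881609230375 / 409636047376434648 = 0.36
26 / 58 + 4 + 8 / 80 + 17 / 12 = 10379 / 1740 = 5.96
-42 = -42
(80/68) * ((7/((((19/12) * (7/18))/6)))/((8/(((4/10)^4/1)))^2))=20736/25234375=0.00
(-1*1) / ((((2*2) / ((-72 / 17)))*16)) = 9 / 136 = 0.07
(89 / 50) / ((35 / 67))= 5963 / 1750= 3.41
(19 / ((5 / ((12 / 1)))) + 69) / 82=573 / 410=1.40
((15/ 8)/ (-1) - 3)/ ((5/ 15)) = -14.62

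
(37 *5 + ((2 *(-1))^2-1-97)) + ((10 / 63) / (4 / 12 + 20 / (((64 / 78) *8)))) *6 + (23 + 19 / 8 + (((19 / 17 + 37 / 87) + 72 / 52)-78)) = 29058531679 / 698786088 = 41.58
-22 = -22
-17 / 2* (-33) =561 / 2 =280.50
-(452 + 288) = -740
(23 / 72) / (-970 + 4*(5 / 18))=-23 / 69760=-0.00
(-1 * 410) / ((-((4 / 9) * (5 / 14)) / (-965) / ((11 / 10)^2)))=-60320799 / 20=-3016039.95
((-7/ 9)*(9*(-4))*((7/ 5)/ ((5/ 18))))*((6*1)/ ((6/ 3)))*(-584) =-6181056/ 25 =-247242.24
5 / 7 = 0.71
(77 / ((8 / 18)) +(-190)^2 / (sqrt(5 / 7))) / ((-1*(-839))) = 693 / 3356 +7220*sqrt(35) / 839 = 51.12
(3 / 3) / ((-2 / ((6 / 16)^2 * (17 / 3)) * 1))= -51 / 128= -0.40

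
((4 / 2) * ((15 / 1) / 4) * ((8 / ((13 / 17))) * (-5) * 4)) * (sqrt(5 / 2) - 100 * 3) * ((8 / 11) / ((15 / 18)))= 58752000 / 143 - 97920 * sqrt(10) / 143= 408687.76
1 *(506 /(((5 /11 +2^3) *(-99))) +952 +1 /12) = 3185551 /3348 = 951.48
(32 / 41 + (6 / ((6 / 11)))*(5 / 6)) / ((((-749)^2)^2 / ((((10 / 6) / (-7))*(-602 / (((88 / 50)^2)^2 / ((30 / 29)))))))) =1027548828125 / 2103832163861601081216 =0.00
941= 941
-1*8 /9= -0.89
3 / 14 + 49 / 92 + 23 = 15293 / 644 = 23.75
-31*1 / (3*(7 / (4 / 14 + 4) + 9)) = -0.97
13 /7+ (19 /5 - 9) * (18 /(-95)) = 9451 /3325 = 2.84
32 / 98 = 16 / 49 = 0.33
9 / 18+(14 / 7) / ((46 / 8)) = 39 / 46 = 0.85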